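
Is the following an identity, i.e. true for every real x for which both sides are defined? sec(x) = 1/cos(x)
Yes, this is an identity.

Claim: sec(x) = 1/cos(x).
Reasoning: sec(x) is by definition the reciprocal of cos(x), wherever cos(x) ≠ 0.
So the two sides agree for every real x for which both sides are defined.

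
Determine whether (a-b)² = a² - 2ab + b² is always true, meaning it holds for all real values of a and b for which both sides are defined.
Yes, this is an identity.

Claim: (a-b)² = a² - 2ab + b².
Reasoning: Expand: (a-b)² = (a-b)(a-b) = a·a - a·b - b·a + b·b = a² - 2ab + b².
So the two sides agree for all real values of a and b for which both sides are defined.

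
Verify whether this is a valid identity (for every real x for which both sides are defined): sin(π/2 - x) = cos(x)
Claim: sin(π/2 - x) = cos(x).
Reasoning: Use sin(u - v) = sin(u)cos(v) - cos(u)sin(v) with u = π/2, v = x: sin(π/2)cos(x) - cos(π/2)sin(x) = 1·cos(x) - 0·sin(x) = cos(x).
So the two sides agree for every real x for which both sides are defined.

Conclusion: Yes, this is an identity.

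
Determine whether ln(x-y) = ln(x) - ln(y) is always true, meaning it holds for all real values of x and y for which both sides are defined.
Claim: ln(x-y) = ln(x) - ln(y).
Test a specific point where both sides are defined: x = 3/2, y = 1/2.
LHS = ln(x-y) ≈ 0.0000
RHS = ln(x) - ln(y) ≈ 1.0986
Since 0.0000 ≠ 1.0986, the equation fails at this point, so it cannot hold for all real values of x and y for which both sides are defined.
ln(x) - ln(y) = ln(x/y), not ln(x-y).

Conclusion: No, this is NOT an identity.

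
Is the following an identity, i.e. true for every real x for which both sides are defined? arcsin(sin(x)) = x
No, this is NOT an identity.

Claim: arcsin(sin(x)) = x.
Test a specific point where both sides are defined: x = π.
LHS = arcsin(sin(x)) ≈ 0.0000
RHS = x ≈ 3.1416
Since 0.0000 ≠ 3.1416, the equation fails at this point, so it cannot hold for every real x for which both sides are defined.
arcsin only returns values in [-π/2, π/2], so arcsin(sin(x)) = x holds only for x in that interval, not for all real x.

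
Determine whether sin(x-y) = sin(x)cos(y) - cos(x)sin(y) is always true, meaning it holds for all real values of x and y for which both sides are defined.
Claim: sin(x-y) = sin(x)cos(y) - cos(x)sin(y).
Reasoning: Replace y by -y in sin(x+y) = sin(x)cos(y) + cos(x)sin(y) and use cos(-y) = cos(y), sin(-y) = -sin(y): sin(x-y) = sin(x)cos(y) - cos(x)sin(y).
So the two sides agree for all real values of x and y for which both sides are defined.

Conclusion: Yes, this is an identity.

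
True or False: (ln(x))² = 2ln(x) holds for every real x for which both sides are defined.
False.

Claim: (ln(x))² = 2ln(x).
Test a specific point where both sides are defined: x = 2.
LHS = (ln(x))² ≈ 0.4805
RHS = 2ln(x) ≈ 1.3863
Since 0.4805 ≠ 1.3863, the equation fails at this point, so it cannot hold for every real x for which both sides are defined.
2ln(x) equals ln(x²), which is not the same as (ln x)².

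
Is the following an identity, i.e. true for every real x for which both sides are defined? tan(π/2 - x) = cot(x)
Claim: tan(π/2 - x) = cot(x).
Reasoning: tan(π/2 - x) = sin(π/2 - x)/cos(π/2 - x) = cos(x)/sin(x) = cot(x), using the cofunction identities sin(π/2 - x) = cos(x) and cos(π/2 - x) = sin(x).
So the two sides agree for every real x for which both sides are defined.

Conclusion: Yes, this is an identity.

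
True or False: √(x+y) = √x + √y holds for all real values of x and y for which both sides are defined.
Claim: √(x+y) = √x + √y.
Test a specific point where both sides are defined: x = 5, y = 2.
LHS = √(x+y) ≈ 2.6458
RHS = √x + √y ≈ 3.6503
Since 2.6458 ≠ 3.6503, the equation fails at this point, so it cannot hold for all real values of x and y for which both sides are defined.
Squaring the right side gives x + 2√(xy) + y, not x + y.

Conclusion: False.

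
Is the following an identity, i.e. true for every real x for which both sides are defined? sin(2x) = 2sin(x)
Claim: sin(2x) = 2sin(x).
Test a specific point where both sides are defined: x = π/6.
LHS = sin(2x) ≈ 0.8660
RHS = 2sin(x) ≈ 1.0000
Since 0.8660 ≠ 1.0000, the equation fails at this point, so it cannot hold for every real x for which both sides are defined.
The correct double-angle formula is sin(2x) = 2sin(x)cos(x).

Conclusion: No, this is NOT an identity.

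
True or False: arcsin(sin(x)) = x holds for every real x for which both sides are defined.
False.

Claim: arcsin(sin(x)) = x.
Test a specific point where both sides are defined: x = 3π/4.
LHS = arcsin(sin(x)) ≈ 0.7854
RHS = x ≈ 2.3562
Since 0.7854 ≠ 2.3562, the equation fails at this point, so it cannot hold for every real x for which both sides are defined.
arcsin only returns values in [-π/2, π/2], so arcsin(sin(x)) = x holds only for x in that interval, not for all real x.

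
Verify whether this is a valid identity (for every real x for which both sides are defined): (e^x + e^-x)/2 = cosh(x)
Claim: (e^x + e^-x)/2 = cosh(x).
Reasoning: This is exactly the definition of the hyperbolic cosine: cosh(x) := (e^x + e^-x)/2.
So the two sides agree for every real x for which both sides are defined.

Conclusion: Yes, this is an identity.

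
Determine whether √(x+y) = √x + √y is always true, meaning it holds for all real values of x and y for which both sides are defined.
No, this is NOT an identity.

Claim: √(x+y) = √x + √y.
Test a specific point where both sides are defined: x = 4, y = 2.
LHS = √(x+y) ≈ 2.4495
RHS = √x + √y ≈ 3.4142
Since 2.4495 ≠ 3.4142, the equation fails at this point, so it cannot hold for all real values of x and y for which both sides are defined.
Squaring the right side gives x + 2√(xy) + y, not x + y.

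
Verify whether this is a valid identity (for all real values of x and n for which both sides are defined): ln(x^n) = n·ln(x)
Claim: ln(x^n) = n·ln(x).
Reasoning: The right side requires x > 0. For x > 0, x^n = (e^(ln x))^n = e^(n·ln x), so taking ln of both sides gives ln(x^n) = n·ln(x).
So the two sides agree for all real values of x and n for which both sides are defined.

Conclusion: Yes, this is an identity.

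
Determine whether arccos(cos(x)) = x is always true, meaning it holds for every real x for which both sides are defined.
Claim: arccos(cos(x)) = x.
Test a specific point where both sides are defined: x = -π/4.
LHS = arccos(cos(x)) ≈ 0.7854
RHS = x ≈ -0.7854
Since 0.7854 ≠ -0.7854, the equation fails at this point, so it cannot hold for every real x for which both sides are defined.
arccos only returns values in [0, π], so arccos(cos(x)) = x holds only for x in that interval, not for all real x.

Conclusion: No, this is NOT an identity.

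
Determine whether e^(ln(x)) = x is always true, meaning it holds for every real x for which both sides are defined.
Claim: e^(ln(x)) = x.
Reasoning: For x > 0, ln(x) is by definition the exponent p such that e^p = x. Raising e to that exponent therefore returns x: e^(ln x) = x.
So the two sides agree for every real x for which both sides are defined.

Conclusion: Yes, this is an identity.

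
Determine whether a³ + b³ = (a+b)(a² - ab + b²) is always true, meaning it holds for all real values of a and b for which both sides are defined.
Claim: a³ + b³ = (a+b)(a² - ab + b²).
Reasoning: Expand the right side: (a+b)(a² - ab + b²) = a³ - a²b + ab² + a²b - ab² + b³ = a³ + b³ (the middle terms cancel in pairs).
So the two sides agree for all real values of a and b for which both sides are defined.

Conclusion: Yes, this is an identity.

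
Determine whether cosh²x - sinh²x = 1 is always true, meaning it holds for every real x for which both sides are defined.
Claim: cosh²x - sinh²x = 1.
Reasoning: With cosh(x) = (e^x + e^-x)/2 and sinh(x) = (e^x - e^-x)/2: cosh²x = (e^(2x) + 2 + e^(-2x))/4 and sinh²x = (e^(2x) - 2 + e^(-2x))/4. Subtracting leaves 4/4 = 1.
So the two sides agree for every real x for which both sides are defined.

Conclusion: Yes, this is an identity.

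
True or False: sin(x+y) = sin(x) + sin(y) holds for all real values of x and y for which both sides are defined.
False.

Claim: sin(x+y) = sin(x) + sin(y).
Test a specific point where both sides are defined: x = π, y = π/4.
LHS = sin(x+y) ≈ -0.7071
RHS = sin(x) + sin(y) ≈ 0.7071
Since -0.7071 ≠ 0.7071, the equation fails at this point, so it cannot hold for all real values of x and y for which both sides are defined.
The correct expansion is sin(x+y) = sin(x)cos(y) + cos(x)sin(y); sine is not additive.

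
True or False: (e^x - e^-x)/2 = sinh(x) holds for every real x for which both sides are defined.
Claim: (e^x - e^-x)/2 = sinh(x).
Reasoning: This is exactly the definition of the hyperbolic sine: sinh(x) := (e^x - e^-x)/2.
So the two sides agree for every real x for which both sides are defined.

Conclusion: True.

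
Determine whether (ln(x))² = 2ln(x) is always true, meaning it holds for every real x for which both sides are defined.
Claim: (ln(x))² = 2ln(x).
Test a specific point where both sides are defined: x = 4.
LHS = (ln(x))² ≈ 1.9218
RHS = 2ln(x) ≈ 2.7726
Since 1.9218 ≠ 2.7726, the equation fails at this point, so it cannot hold for every real x for which both sides are defined.
2ln(x) equals ln(x²), which is not the same as (ln x)².

Conclusion: No, this is NOT an identity.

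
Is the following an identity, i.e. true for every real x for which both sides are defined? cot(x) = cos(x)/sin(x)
Claim: cot(x) = cos(x)/sin(x).
Reasoning: cot(x) is defined as 1/tan(x) = 1/(sin(x)/cos(x)) = cos(x)/sin(x), wherever sin(x) ≠ 0.
So the two sides agree for every real x for which both sides are defined.

Conclusion: Yes, this is an identity.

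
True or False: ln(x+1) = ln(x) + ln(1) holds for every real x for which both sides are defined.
Claim: ln(x+1) = ln(x) + ln(1).
Test a specific point where both sides are defined: x = 5.
LHS = ln(x+1) ≈ 1.7918
RHS = ln(x) + ln(1) ≈ 1.6094
Since 1.7918 ≠ 1.6094, the equation fails at this point, so it cannot hold for every real x for which both sides are defined.
ln(1) = 0, so the right side is just ln(x), which differs from ln(x+1).

Conclusion: False.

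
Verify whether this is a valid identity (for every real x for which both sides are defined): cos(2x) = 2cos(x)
No, this is NOT an identity.

Claim: cos(2x) = 2cos(x).
Test a specific point where both sides are defined: x = 3π/4.
LHS = cos(2x) ≈ 0.0000
RHS = 2cos(x) ≈ -1.4142
Since 0.0000 ≠ -1.4142, the equation fails at this point, so it cannot hold for every real x for which both sides are defined.
The correct double-angle formula is cos(2x) = cos²x - sin²x.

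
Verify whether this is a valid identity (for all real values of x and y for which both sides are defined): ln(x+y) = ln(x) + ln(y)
No, this is NOT an identity.

Claim: ln(x+y) = ln(x) + ln(y).
Test a specific point where both sides are defined: x = 5, y = 3/2.
LHS = ln(x+y) ≈ 1.8718
RHS = ln(x) + ln(y) ≈ 2.0149
Since 1.8718 ≠ 2.0149, the equation fails at this point, so it cannot hold for all real values of x and y for which both sides are defined.
ln(x) + ln(y) = ln(xy), not ln(x+y).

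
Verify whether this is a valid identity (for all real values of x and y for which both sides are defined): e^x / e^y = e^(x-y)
Yes, this is an identity.

Claim: e^x / e^y = e^(x-y).
Reasoning: 1/e^y = e^(-y), so e^x / e^y = e^x · e^(-y) = e^(x + (-y)) = e^(x-y) by the product rule for exponents.
So the two sides agree for all real values of x and y for which both sides are defined.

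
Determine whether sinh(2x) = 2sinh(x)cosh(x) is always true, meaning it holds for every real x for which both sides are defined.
Yes, this is an identity.

Claim: sinh(2x) = 2sinh(x)cosh(x).
Reasoning: 2sinh(x)cosh(x) = 2 · (e^x - e^-x)/2 · (e^x + e^-x)/2 = (e^(2x) - e^(-2x))/2 = sinh(2x).
So the two sides agree for every real x for which both sides are defined.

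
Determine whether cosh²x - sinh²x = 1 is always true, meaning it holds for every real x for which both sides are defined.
Yes, this is an identity.

Claim: cosh²x - sinh²x = 1.
Reasoning: With cosh(x) = (e^x + e^-x)/2 and sinh(x) = (e^x - e^-x)/2: cosh²x = (e^(2x) + 2 + e^(-2x))/4 and sinh²x = (e^(2x) - 2 + e^(-2x))/4. Subtracting leaves 4/4 = 1.
So the two sides agree for every real x for which both sides are defined.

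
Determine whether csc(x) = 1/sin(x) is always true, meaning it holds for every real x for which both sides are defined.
Claim: csc(x) = 1/sin(x).
Reasoning: csc(x) is by definition the reciprocal of sin(x), wherever sin(x) ≠ 0.
So the two sides agree for every real x for which both sides are defined.

Conclusion: Yes, this is an identity.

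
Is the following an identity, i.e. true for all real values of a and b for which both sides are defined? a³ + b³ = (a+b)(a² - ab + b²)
Claim: a³ + b³ = (a+b)(a² - ab + b²).
Reasoning: Expand the right side: (a+b)(a² - ab + b²) = a³ - a²b + ab² + a²b - ab² + b³ = a³ + b³ (the middle terms cancel in pairs).
So the two sides agree for all real values of a and b for which both sides are defined.

Conclusion: Yes, this is an identity.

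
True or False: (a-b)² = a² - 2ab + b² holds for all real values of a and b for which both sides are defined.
True.

Claim: (a-b)² = a² - 2ab + b².
Reasoning: Expand: (a-b)² = (a-b)(a-b) = a·a - a·b - b·a + b·b = a² - 2ab + b².
So the two sides agree for all real values of a and b for which both sides are defined.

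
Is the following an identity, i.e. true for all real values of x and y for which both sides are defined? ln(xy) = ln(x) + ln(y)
Claim: ln(xy) = ln(x) + ln(y).
Reasoning: Both sides are simultaneously defined only when x, y > 0. Write x = e^p, y = e^q (p = ln x, q = ln y). Then xy = e^p · e^q = e^(p+q), so ln(xy) = p + q = ln(x) + ln(y).
So the two sides agree for all real values of x and y for which both sides are defined.

Conclusion: Yes, this is an identity.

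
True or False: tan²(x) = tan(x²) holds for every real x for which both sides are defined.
False.

Claim: tan²(x) = tan(x²).
Test a specific point where both sides are defined: x = -π/6.
LHS = tan²(x) ≈ 0.3333
RHS = tan(x²) ≈ 0.2812
Since 0.3333 ≠ 0.2812, the equation fails at this point, so it cannot hold for every real x for which both sides are defined.
tan²(x) means (tan x)², squaring the output; tan(x²) squares the input. These are different functions.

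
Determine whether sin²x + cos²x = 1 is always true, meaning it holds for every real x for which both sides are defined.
Claim: sin²x + cos²x = 1.
Reasoning: The point (cos x, sin x) lies on the unit circle X² + Y² = 1, so cos²x + sin²x = 1 for every real x.
So the two sides agree for every real x for which both sides are defined.

Conclusion: Yes, this is an identity.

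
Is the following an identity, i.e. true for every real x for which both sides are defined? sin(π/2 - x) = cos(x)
Claim: sin(π/2 - x) = cos(x).
Reasoning: Use sin(u - v) = sin(u)cos(v) - cos(u)sin(v) with u = π/2, v = x: sin(π/2)cos(x) - cos(π/2)sin(x) = 1·cos(x) - 0·sin(x) = cos(x).
So the two sides agree for every real x for which both sides are defined.

Conclusion: Yes, this is an identity.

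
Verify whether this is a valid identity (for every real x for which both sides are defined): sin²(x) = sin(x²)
Claim: sin²(x) = sin(x²).
Test a specific point where both sides are defined: x = 2π/3.
LHS = sin²(x) ≈ 0.7500
RHS = sin(x²) ≈ -0.9474
Since 0.7500 ≠ -0.9474, the equation fails at this point, so it cannot hold for every real x for which both sides are defined.
sin²(x) means (sin x)², squaring the output; sin(x²) squares the input. These are different functions.

Conclusion: No, this is NOT an identity.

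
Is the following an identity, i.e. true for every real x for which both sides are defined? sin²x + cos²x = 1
Claim: sin²x + cos²x = 1.
Reasoning: The point (cos x, sin x) lies on the unit circle X² + Y² = 1, so cos²x + sin²x = 1 for every real x.
So the two sides agree for every real x for which both sides are defined.

Conclusion: Yes, this is an identity.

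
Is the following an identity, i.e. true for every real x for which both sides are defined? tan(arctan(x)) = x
Yes, this is an identity.

Claim: tan(arctan(x)) = x.
Reasoning: For every real x, arctan(x) is by definition the angle in (-π/2, π/2) whose tangent equals x. Taking the tangent of that angle returns x.
So the two sides agree for every real x for which both sides are defined.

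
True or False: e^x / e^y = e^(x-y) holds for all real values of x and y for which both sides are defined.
True.

Claim: e^x / e^y = e^(x-y).
Reasoning: 1/e^y = e^(-y), so e^x / e^y = e^x · e^(-y) = e^(x + (-y)) = e^(x-y) by the product rule for exponents.
So the two sides agree for all real values of x and y for which both sides are defined.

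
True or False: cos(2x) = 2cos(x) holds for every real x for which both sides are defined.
Claim: cos(2x) = 2cos(x).
Test a specific point where both sides are defined: x = 2π/3.
LHS = cos(2x) ≈ -0.5000
RHS = 2cos(x) ≈ -1.0000
Since -0.5000 ≠ -1.0000, the equation fails at this point, so it cannot hold for every real x for which both sides are defined.
The correct double-angle formula is cos(2x) = cos²x - sin²x.

Conclusion: False.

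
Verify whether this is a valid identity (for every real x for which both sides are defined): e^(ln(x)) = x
Claim: e^(ln(x)) = x.
Reasoning: For x > 0, ln(x) is by definition the exponent p such that e^p = x. Raising e to that exponent therefore returns x: e^(ln x) = x.
So the two sides agree for every real x for which both sides are defined.

Conclusion: Yes, this is an identity.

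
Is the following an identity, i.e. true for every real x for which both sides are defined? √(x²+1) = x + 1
Claim: √(x²+1) = x + 1.
Test a specific point where both sides are defined: x = -3.
LHS = √(x²+1) ≈ 3.1623
RHS = x + 1 ≈ -2.0000
Since 3.1623 ≠ -2.0000, the equation fails at this point, so it cannot hold for every real x for which both sides are defined.
(x+1)² = x² + 2x + 1 ≠ x² + 1 unless x = 0.

Conclusion: No, this is NOT an identity.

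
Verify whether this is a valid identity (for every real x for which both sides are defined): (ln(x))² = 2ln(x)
No, this is NOT an identity.

Claim: (ln(x))² = 2ln(x).
Test a specific point where both sides are defined: x = 5.
LHS = (ln(x))² ≈ 2.5903
RHS = 2ln(x) ≈ 3.2189
Since 2.5903 ≠ 3.2189, the equation fails at this point, so it cannot hold for every real x for which both sides are defined.
2ln(x) equals ln(x²), which is not the same as (ln x)².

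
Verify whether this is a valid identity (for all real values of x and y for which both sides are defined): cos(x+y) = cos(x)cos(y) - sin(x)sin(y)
Claim: cos(x+y) = cos(x)cos(y) - sin(x)sin(y).
Reasoning: By Euler's formula e^(i(x+y)) = e^(ix)·e^(iy) = (cos x + i·sin x)(cos y + i·sin y). The real part of the left side is cos(x+y); the real part of the product is cos(x)cos(y) - sin(x)sin(y) (since i·i = -1).
So the two sides agree for all real values of x and y for which both sides are defined.

Conclusion: Yes, this is an identity.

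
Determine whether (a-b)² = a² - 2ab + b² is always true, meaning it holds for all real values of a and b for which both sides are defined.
Yes, this is an identity.

Claim: (a-b)² = a² - 2ab + b².
Reasoning: Expand: (a-b)² = (a-b)(a-b) = a·a - a·b - b·a + b·b = a² - 2ab + b².
So the two sides agree for all real values of a and b for which both sides are defined.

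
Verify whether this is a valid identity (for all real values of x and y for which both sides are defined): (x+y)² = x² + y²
Claim: (x+y)² = x² + y².
Test a specific point where both sides are defined: x = 2, y = 3/2.
LHS = (x+y)² ≈ 12.2500
RHS = x² + y² ≈ 6.2500
Since 12.2500 ≠ 6.2500, the equation fails at this point, so it cannot hold for all real values of x and y for which both sides are defined.
The correct expansion is (x+y)² = x² + 2xy + y²; the cross term 2xy is missing.

Conclusion: No, this is NOT an identity.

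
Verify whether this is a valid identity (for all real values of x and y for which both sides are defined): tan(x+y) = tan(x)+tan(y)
Claim: tan(x+y) = tan(x)+tan(y).
Test a specific point where both sides are defined: x = π/3, y = π/3.
LHS = tan(x+y) ≈ -1.7321
RHS = tan(x)+tan(y) ≈ 3.4641
Since -1.7321 ≠ 3.4641, the equation fails at this point, so it cannot hold for all real values of x and y for which both sides are defined.
The correct formula is tan(x+y) = (tan(x) + tan(y))/(1 - tan(x)tan(y)).

Conclusion: No, this is NOT an identity.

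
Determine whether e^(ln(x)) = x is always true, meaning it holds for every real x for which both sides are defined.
Claim: e^(ln(x)) = x.
Reasoning: For x > 0, ln(x) is by definition the exponent p such that e^p = x. Raising e to that exponent therefore returns x: e^(ln x) = x.
So the two sides agree for every real x for which both sides are defined.

Conclusion: Yes, this is an identity.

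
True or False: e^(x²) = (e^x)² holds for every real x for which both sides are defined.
False.

Claim: e^(x²) = (e^x)².
Test a specific point where both sides are defined: x = -3.
LHS = e^(x²) ≈ 8103.0839
RHS = (e^x)² ≈ 0.0025
Since 8103.0839 ≠ 0.0025, the equation fails at this point, so it cannot hold for every real x for which both sides are defined.
(e^x)² = e^(2x), and 2x ≠ x² in general.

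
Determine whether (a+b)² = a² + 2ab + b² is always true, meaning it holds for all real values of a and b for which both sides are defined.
Claim: (a+b)² = a² + 2ab + b².
Reasoning: Expand: (a+b)² = (a+b)(a+b) = a·a + a·b + b·a + b·b = a² + 2ab + b².
So the two sides agree for all real values of a and b for which both sides are defined.

Conclusion: Yes, this is an identity.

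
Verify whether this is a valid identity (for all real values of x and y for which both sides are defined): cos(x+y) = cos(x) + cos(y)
Claim: cos(x+y) = cos(x) + cos(y).
Test a specific point where both sides are defined: x = 2π/3, y = -π/2.
LHS = cos(x+y) ≈ 0.8660
RHS = cos(x) + cos(y) ≈ -0.5000
Since 0.8660 ≠ -0.5000, the equation fails at this point, so it cannot hold for all real values of x and y for which both sides are defined.
The correct expansion is cos(x+y) = cos(x)cos(y) - sin(x)sin(y); cosine is not additive.

Conclusion: No, this is NOT an identity.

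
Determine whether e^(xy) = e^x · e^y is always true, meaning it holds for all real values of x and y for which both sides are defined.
Claim: e^(xy) = e^x · e^y.
Test a specific point where both sides are defined: x = 2, y = 1/2.
LHS = e^(xy) ≈ 2.7183
RHS = e^x · e^y ≈ 12.1825
Since 2.7183 ≠ 12.1825, the equation fails at this point, so it cannot hold for all real values of x and y for which both sides are defined.
e^x · e^y = e^(x+y), not e^(xy).

Conclusion: No, this is NOT an identity.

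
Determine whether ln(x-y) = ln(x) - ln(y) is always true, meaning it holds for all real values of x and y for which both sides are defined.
No, this is NOT an identity.

Claim: ln(x-y) = ln(x) - ln(y).
Test a specific point where both sides are defined: x = 2, y = 3/2.
LHS = ln(x-y) ≈ -0.6931
RHS = ln(x) - ln(y) ≈ 0.2877
Since -0.6931 ≠ 0.2877, the equation fails at this point, so it cannot hold for all real values of x and y for which both sides are defined.
ln(x) - ln(y) = ln(x/y), not ln(x-y).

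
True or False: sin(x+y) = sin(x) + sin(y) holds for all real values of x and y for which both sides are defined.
Claim: sin(x+y) = sin(x) + sin(y).
Test a specific point where both sides are defined: x = -π/2, y = -π/3.
LHS = sin(x+y) ≈ -0.5000
RHS = sin(x) + sin(y) ≈ -1.8660
Since -0.5000 ≠ -1.8660, the equation fails at this point, so it cannot hold for all real values of x and y for which both sides are defined.
The correct expansion is sin(x+y) = sin(x)cos(y) + cos(x)sin(y); sine is not additive.

Conclusion: False.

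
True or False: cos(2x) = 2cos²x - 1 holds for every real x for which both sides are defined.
True.

Claim: cos(2x) = 2cos²x - 1.
Reasoning: cos(2x) = cos²x - sin²x. Replace sin²x by 1 - cos²x: cos²x - (1 - cos²x) = 2cos²x - 1.
So the two sides agree for every real x for which both sides are defined.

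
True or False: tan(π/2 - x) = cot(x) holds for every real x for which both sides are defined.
Claim: tan(π/2 - x) = cot(x).
Reasoning: tan(π/2 - x) = sin(π/2 - x)/cos(π/2 - x) = cos(x)/sin(x) = cot(x), using the cofunction identities sin(π/2 - x) = cos(x) and cos(π/2 - x) = sin(x).
So the two sides agree for every real x for which both sides are defined.

Conclusion: True.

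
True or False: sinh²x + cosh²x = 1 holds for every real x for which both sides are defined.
False.

Claim: sinh²x + cosh²x = 1.
Test a specific point where both sides are defined: x = -1.
LHS = sinh²x + cosh²x ≈ 3.7622
RHS = 1 ≈ 1.0000
Since 3.7622 ≠ 1.0000, the equation fails at this point, so it cannot hold for every real x for which both sides are defined.
The correct hyperbolic identity is cosh²x - sinh²x = 1 (a difference); the sum sinh²x + cosh²x equals cosh(2x).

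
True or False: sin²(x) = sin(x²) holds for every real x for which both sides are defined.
Claim: sin²(x) = sin(x²).
Test a specific point where both sides are defined: x = -π/6.
LHS = sin²(x) ≈ 0.2500
RHS = sin(x²) ≈ 0.2707
Since 0.2500 ≠ 0.2707, the equation fails at this point, so it cannot hold for every real x for which both sides are defined.
sin²(x) means (sin x)², squaring the output; sin(x²) squares the input. These are different functions.

Conclusion: False.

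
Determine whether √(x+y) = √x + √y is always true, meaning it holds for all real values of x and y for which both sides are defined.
No, this is NOT an identity.

Claim: √(x+y) = √x + √y.
Test a specific point where both sides are defined: x = 3, y = 2.
LHS = √(x+y) ≈ 2.2361
RHS = √x + √y ≈ 3.1463
Since 2.2361 ≠ 3.1463, the equation fails at this point, so it cannot hold for all real values of x and y for which both sides are defined.
Squaring the right side gives x + 2√(xy) + y, not x + y.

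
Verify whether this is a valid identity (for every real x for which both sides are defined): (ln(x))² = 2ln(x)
No, this is NOT an identity.

Claim: (ln(x))² = 2ln(x).
Test a specific point where both sides are defined: x = 3.
LHS = (ln(x))² ≈ 1.2069
RHS = 2ln(x) ≈ 2.1972
Since 1.2069 ≠ 2.1972, the equation fails at this point, so it cannot hold for every real x for which both sides are defined.
2ln(x) equals ln(x²), which is not the same as (ln x)².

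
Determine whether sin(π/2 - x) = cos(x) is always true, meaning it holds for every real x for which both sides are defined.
Yes, this is an identity.

Claim: sin(π/2 - x) = cos(x).
Reasoning: Use sin(u - v) = sin(u)cos(v) - cos(u)sin(v) with u = π/2, v = x: sin(π/2)cos(x) - cos(π/2)sin(x) = 1·cos(x) - 0·sin(x) = cos(x).
So the two sides agree for every real x for which both sides are defined.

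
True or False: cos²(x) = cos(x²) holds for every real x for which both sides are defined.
Claim: cos²(x) = cos(x²).
Test a specific point where both sides are defined: x = -π/2.
LHS = cos²(x) ≈ 0.0000
RHS = cos(x²) ≈ -0.7812
Since 0.0000 ≠ -0.7812, the equation fails at this point, so it cannot hold for every real x for which both sides are defined.
cos²(x) means (cos x)², squaring the output; cos(x²) squares the input. These are different functions.

Conclusion: False.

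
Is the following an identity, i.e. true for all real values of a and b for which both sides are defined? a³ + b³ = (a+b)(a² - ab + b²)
Yes, this is an identity.

Claim: a³ + b³ = (a+b)(a² - ab + b²).
Reasoning: Expand the right side: (a+b)(a² - ab + b²) = a³ - a²b + ab² + a²b - ab² + b³ = a³ + b³ (the middle terms cancel in pairs).
So the two sides agree for all real values of a and b for which both sides are defined.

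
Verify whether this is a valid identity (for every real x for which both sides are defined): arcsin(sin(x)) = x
Claim: arcsin(sin(x)) = x.
Test a specific point where both sides are defined: x = π.
LHS = arcsin(sin(x)) ≈ 0.0000
RHS = x ≈ 3.1416
Since 0.0000 ≠ 3.1416, the equation fails at this point, so it cannot hold for every real x for which both sides are defined.
arcsin only returns values in [-π/2, π/2], so arcsin(sin(x)) = x holds only for x in that interval, not for all real x.

Conclusion: No, this is NOT an identity.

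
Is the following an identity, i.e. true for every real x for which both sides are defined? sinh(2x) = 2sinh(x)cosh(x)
Claim: sinh(2x) = 2sinh(x)cosh(x).
Reasoning: 2sinh(x)cosh(x) = 2 · (e^x - e^-x)/2 · (e^x + e^-x)/2 = (e^(2x) - e^(-2x))/2 = sinh(2x).
So the two sides agree for every real x for which both sides are defined.

Conclusion: Yes, this is an identity.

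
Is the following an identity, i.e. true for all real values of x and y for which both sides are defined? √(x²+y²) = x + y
Claim: √(x²+y²) = x + y.
Test a specific point where both sides are defined: x = -3, y = 1.
LHS = √(x²+y²) ≈ 3.1623
RHS = x + y ≈ -2.0000
Since 3.1623 ≠ -2.0000, the equation fails at this point, so it cannot hold for all real values of x and y for which both sides are defined.
(x+y)² = x² + 2xy + y², not x² + y², so the square root does not split this way.

Conclusion: No, this is NOT an identity.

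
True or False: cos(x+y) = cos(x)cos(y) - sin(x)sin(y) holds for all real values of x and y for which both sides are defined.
True.

Claim: cos(x+y) = cos(x)cos(y) - sin(x)sin(y).
Reasoning: By Euler's formula e^(i(x+y)) = e^(ix)·e^(iy) = (cos x + i·sin x)(cos y + i·sin y). The real part of the left side is cos(x+y); the real part of the product is cos(x)cos(y) - sin(x)sin(y) (since i·i = -1).
So the two sides agree for all real values of x and y for which both sides are defined.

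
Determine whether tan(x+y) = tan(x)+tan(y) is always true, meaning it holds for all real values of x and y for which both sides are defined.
No, this is NOT an identity.

Claim: tan(x+y) = tan(x)+tan(y).
Test a specific point where both sides are defined: x = 2π/3, y = π/4.
LHS = tan(x+y) ≈ -0.2679
RHS = tan(x)+tan(y) ≈ -0.7321
Since -0.2679 ≠ -0.7321, the equation fails at this point, so it cannot hold for all real values of x and y for which both sides are defined.
The correct formula is tan(x+y) = (tan(x) + tan(y))/(1 - tan(x)tan(y)).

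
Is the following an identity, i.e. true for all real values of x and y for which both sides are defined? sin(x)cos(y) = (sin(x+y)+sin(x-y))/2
Claim: sin(x)cos(y) = (sin(x+y)+sin(x-y))/2.
Reasoning: sin(x+y) = sin(x)cos(y) + cos(x)sin(y) and sin(x-y) = sin(x)cos(y) - cos(x)sin(y). Adding, sin(x+y) + sin(x-y) = 2sin(x)cos(y); divide by 2.
So the two sides agree for all real values of x and y for which both sides are defined.

Conclusion: Yes, this is an identity.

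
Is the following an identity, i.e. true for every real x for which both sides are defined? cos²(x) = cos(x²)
Claim: cos²(x) = cos(x²).
Test a specific point where both sides are defined: x = π/2.
LHS = cos²(x) ≈ 0.0000
RHS = cos(x²) ≈ -0.7812
Since 0.0000 ≠ -0.7812, the equation fails at this point, so it cannot hold for every real x for which both sides are defined.
cos²(x) means (cos x)², squaring the output; cos(x²) squares the input. These are different functions.

Conclusion: No, this is NOT an identity.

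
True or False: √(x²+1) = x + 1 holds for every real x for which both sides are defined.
False.

Claim: √(x²+1) = x + 1.
Test a specific point where both sides are defined: x = 3/2.
LHS = √(x²+1) ≈ 1.8028
RHS = x + 1 ≈ 2.5000
Since 1.8028 ≠ 2.5000, the equation fails at this point, so it cannot hold for every real x for which both sides are defined.
(x+1)² = x² + 2x + 1 ≠ x² + 1 unless x = 0.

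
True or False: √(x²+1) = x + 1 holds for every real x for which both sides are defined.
Claim: √(x²+1) = x + 1.
Test a specific point where both sides are defined: x = -2.
LHS = √(x²+1) ≈ 2.2361
RHS = x + 1 ≈ -1.0000
Since 2.2361 ≠ -1.0000, the equation fails at this point, so it cannot hold for every real x for which both sides are defined.
(x+1)² = x² + 2x + 1 ≠ x² + 1 unless x = 0.

Conclusion: False.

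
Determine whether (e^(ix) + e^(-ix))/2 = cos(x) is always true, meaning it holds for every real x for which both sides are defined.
Claim: (e^(ix) + e^(-ix))/2 = cos(x).
Reasoning: By Euler's formula e^(ix) = cos(x) + i·sin(x) and e^(-ix) = cos(x) - i·sin(x). Adding cancels the sine terms: e^(ix) + e^(-ix) = 2cos(x); divide by 2.
So the two sides agree for every real x for which both sides are defined.

Conclusion: Yes, this is an identity.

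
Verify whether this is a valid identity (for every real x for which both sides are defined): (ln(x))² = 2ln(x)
Claim: (ln(x))² = 2ln(x).
Test a specific point where both sides are defined: x = 3.
LHS = (ln(x))² ≈ 1.2069
RHS = 2ln(x) ≈ 2.1972
Since 1.2069 ≠ 2.1972, the equation fails at this point, so it cannot hold for every real x for which both sides are defined.
2ln(x) equals ln(x²), which is not the same as (ln x)².

Conclusion: No, this is NOT an identity.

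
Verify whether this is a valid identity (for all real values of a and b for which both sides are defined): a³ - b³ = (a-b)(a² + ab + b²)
Claim: a³ - b³ = (a-b)(a² + ab + b²).
Reasoning: Expand the right side: (a-b)(a² + ab + b²) = a³ + a²b + ab² - a²b - ab² - b³ = a³ - b³ (the middle terms cancel in pairs).
So the two sides agree for all real values of a and b for which both sides are defined.

Conclusion: Yes, this is an identity.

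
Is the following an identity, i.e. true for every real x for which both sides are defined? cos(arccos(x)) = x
Yes, this is an identity.

Claim: cos(arccos(x)) = x.
Reasoning: For -1 ≤ x ≤ 1 (where arccos is defined), arccos(x) is by definition an angle whose cosine equals x. Taking the cosine of that angle returns x. (Note the other order, arccos(cos x) = x, is NOT an identity.)
So the two sides agree for every real x for which both sides are defined.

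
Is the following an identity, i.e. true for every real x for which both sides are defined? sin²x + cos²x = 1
Claim: sin²x + cos²x = 1.
Reasoning: The point (cos x, sin x) lies on the unit circle X² + Y² = 1, so cos²x + sin²x = 1 for every real x.
So the two sides agree for every real x for which both sides are defined.

Conclusion: Yes, this is an identity.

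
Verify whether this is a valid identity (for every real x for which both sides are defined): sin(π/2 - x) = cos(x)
Claim: sin(π/2 - x) = cos(x).
Reasoning: Use sin(u - v) = sin(u)cos(v) - cos(u)sin(v) with u = π/2, v = x: sin(π/2)cos(x) - cos(π/2)sin(x) = 1·cos(x) - 0·sin(x) = cos(x).
So the two sides agree for every real x for which both sides are defined.

Conclusion: Yes, this is an identity.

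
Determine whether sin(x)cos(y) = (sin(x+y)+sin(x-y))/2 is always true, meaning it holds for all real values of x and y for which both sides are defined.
Yes, this is an identity.

Claim: sin(x)cos(y) = (sin(x+y)+sin(x-y))/2.
Reasoning: sin(x+y) = sin(x)cos(y) + cos(x)sin(y) and sin(x-y) = sin(x)cos(y) - cos(x)sin(y). Adding, sin(x+y) + sin(x-y) = 2sin(x)cos(y); divide by 2.
So the two sides agree for all real values of x and y for which both sides are defined.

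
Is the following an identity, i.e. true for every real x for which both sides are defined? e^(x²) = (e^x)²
Claim: e^(x²) = (e^x)².
Test a specific point where both sides are defined: x = -2.
LHS = e^(x²) ≈ 54.5982
RHS = (e^x)² ≈ 0.0183
Since 54.5982 ≠ 0.0183, the equation fails at this point, so it cannot hold for every real x for which both sides are defined.
(e^x)² = e^(2x), and 2x ≠ x² in general.

Conclusion: No, this is NOT an identity.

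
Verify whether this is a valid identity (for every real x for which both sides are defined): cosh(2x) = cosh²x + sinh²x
Claim: cosh(2x) = cosh²x + sinh²x.
Reasoning: cosh²x = (e^(2x) + 2 + e^(-2x))/4 and sinh²x = (e^(2x) - 2 + e^(-2x))/4. Adding gives (2e^(2x) + 2e^(-2x))/4 = (e^(2x) + e^(-2x))/2 = cosh(2x).
So the two sides agree for every real x for which both sides are defined.

Conclusion: Yes, this is an identity.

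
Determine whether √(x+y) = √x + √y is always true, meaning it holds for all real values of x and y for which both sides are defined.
No, this is NOT an identity.

Claim: √(x+y) = √x + √y.
Test a specific point where both sides are defined: x = 3/2, y = 1.
LHS = √(x+y) ≈ 1.5811
RHS = √x + √y ≈ 2.2247
Since 1.5811 ≠ 2.2247, the equation fails at this point, so it cannot hold for all real values of x and y for which both sides are defined.
Squaring the right side gives x + 2√(xy) + y, not x + y.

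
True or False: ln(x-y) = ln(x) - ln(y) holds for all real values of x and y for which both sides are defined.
False.

Claim: ln(x-y) = ln(x) - ln(y).
Test a specific point where both sides are defined: x = 5, y = 3.
LHS = ln(x-y) ≈ 0.6931
RHS = ln(x) - ln(y) ≈ 0.5108
Since 0.6931 ≠ 0.5108, the equation fails at this point, so it cannot hold for all real values of x and y for which both sides are defined.
ln(x) - ln(y) = ln(x/y), not ln(x-y).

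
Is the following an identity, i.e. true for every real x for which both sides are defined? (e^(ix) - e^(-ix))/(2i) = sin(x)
Yes, this is an identity.

Claim: (e^(ix) - e^(-ix))/(2i) = sin(x).
Reasoning: By Euler's formula e^(ix) = cos(x) + i·sin(x) and e^(-ix) = cos(x) - i·sin(x). Subtracting cancels the cosine terms: e^(ix) - e^(-ix) = 2i·sin(x); divide by 2i.
So the two sides agree for every real x for which both sides are defined.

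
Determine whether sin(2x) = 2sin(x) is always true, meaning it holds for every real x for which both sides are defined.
No, this is NOT an identity.

Claim: sin(2x) = 2sin(x).
Test a specific point where both sides are defined: x = π/3.
LHS = sin(2x) ≈ 0.8660
RHS = 2sin(x) ≈ 1.7321
Since 0.8660 ≠ 1.7321, the equation fails at this point, so it cannot hold for every real x for which both sides are defined.
The correct double-angle formula is sin(2x) = 2sin(x)cos(x).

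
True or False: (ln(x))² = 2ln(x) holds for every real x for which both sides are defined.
False.

Claim: (ln(x))² = 2ln(x).
Test a specific point where both sides are defined: x = 5.
LHS = (ln(x))² ≈ 2.5903
RHS = 2ln(x) ≈ 3.2189
Since 2.5903 ≠ 3.2189, the equation fails at this point, so it cannot hold for every real x for which both sides are defined.
2ln(x) equals ln(x²), which is not the same as (ln x)².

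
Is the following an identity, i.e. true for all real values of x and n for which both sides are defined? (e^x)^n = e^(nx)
Yes, this is an identity.

Claim: (e^x)^n = e^(nx).
Reasoning: e^x is a positive real number, and for a positive base B and real exponent n, B^n = e^(n·ln B). With B = e^x, ln B = x, so (e^x)^n = e^(n·x).
So the two sides agree for all real values of x and n for which both sides are defined.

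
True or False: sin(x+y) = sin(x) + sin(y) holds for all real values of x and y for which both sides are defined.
False.

Claim: sin(x+y) = sin(x) + sin(y).
Test a specific point where both sides are defined: x = π, y = 2π/3.
LHS = sin(x+y) ≈ -0.8660
RHS = sin(x) + sin(y) ≈ 0.8660
Since -0.8660 ≠ 0.8660, the equation fails at this point, so it cannot hold for all real values of x and y for which both sides are defined.
The correct expansion is sin(x+y) = sin(x)cos(y) + cos(x)sin(y); sine is not additive.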